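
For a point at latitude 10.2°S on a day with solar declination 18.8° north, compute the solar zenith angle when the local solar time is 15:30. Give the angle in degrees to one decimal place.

59.3°

Hour angle H = 15° × (15.5 − 12) = 52.50°.
With φ = -10.2°, δ = 18.8°, H = 52.50°: sin φ sin δ = -0.0571, cos φ cos δ cos H = 0.5672, so cos θ_z = 0.5101.
θ_z = arccos(0.5101) = 59.33°.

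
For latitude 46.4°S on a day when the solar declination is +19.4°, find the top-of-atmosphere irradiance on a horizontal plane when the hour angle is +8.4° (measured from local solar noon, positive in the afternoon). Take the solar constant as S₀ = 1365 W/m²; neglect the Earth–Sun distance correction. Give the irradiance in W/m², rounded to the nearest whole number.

550 W/m²

cos θ_z = sin φ sin δ + cos φ cos δ cos H = (-0.7242)(0.3322) + (0.6896)(0.9432)(0.9893) = 0.4029.
Top-of-atmosphere irradiance = S₀ cos θ_z = 1365 × 0.4029 = 549.96 W/m².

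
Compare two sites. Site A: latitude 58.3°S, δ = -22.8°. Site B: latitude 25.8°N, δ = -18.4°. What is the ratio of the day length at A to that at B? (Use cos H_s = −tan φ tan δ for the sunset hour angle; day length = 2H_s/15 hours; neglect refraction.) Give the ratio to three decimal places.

1.646

A: H_s = arccos(−tan -58.3° · tan -22.8°) = 132.89°, so 2H_s/15 = 17.7187 h.
B: H_s = arccos(−tan 25.8° · tan -18.4°) = 80.75°, so 2H_s/15 = 10.7667 h.
Ratio A/B = 17.7187 / 10.7667 = 1.6457.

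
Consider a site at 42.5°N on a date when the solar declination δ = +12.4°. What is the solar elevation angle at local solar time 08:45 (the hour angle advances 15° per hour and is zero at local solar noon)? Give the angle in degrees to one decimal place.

38.3°

Hour angle H = 15° × (8.75 − 12) = -48.75°.
With φ = 42.5°, δ = 12.4°, H = -48.75°: sin φ sin δ = 0.1451, cos φ cos δ cos H = 0.4748, so cos θ_z = 0.6199.
θ_z = arccos(0.6199) = 51.69°, so the elevation is 90° − 51.69° = 38.31°.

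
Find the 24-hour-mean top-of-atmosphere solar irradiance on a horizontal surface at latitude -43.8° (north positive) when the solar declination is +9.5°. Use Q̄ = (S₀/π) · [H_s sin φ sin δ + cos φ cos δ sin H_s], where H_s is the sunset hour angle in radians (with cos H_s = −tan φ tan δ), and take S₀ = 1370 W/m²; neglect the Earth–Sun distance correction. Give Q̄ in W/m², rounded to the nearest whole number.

The sunset hour angle satisfies cos H_s = −tan φ tan δ = 0.1605, giving H_s = 80.76°. In radians, H_s = 1.4095.
H_s sin φ sin δ = 1.4095 × -0.6921 × 0.1650 = -0.1610.
cos φ cos δ sin H_s = 0.7218 × 0.9863 × 0.9870 = 0.7027.
Q̄ = (1370/π) × (-0.1610 + 0.7027) = 436.08 × 0.5417 = 236.22 W/m².

236 W/m²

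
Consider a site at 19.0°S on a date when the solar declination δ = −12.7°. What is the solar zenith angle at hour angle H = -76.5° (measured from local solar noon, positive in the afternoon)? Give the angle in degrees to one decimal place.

73.3°

cos θ_z = sin(-19.0°) sin(-12.7°) + cos(-19.0°) cos(-12.7°) cos(-76.50°) = 0.0716 + 0.2153 = 0.2869.
θ_z = arccos(0.2869) = 73.33°.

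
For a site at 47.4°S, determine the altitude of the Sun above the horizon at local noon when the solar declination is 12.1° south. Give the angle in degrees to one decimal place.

At local solar noon the hour angle is zero, so the elevation is 90° − |φ − δ| = 90° − |-47.4° − (-12.1°)| = 90° − 35.3° = 54.7°.

54.7°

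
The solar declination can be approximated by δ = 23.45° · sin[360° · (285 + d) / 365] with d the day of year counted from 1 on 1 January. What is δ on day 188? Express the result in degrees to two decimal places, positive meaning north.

360 × (285 + 188) / 365 = 466.521°; sin(466.521°) = 0.9587.
δ = 23.45 × 0.9587 = 22.482° ≈ +22.48°.

+22.48°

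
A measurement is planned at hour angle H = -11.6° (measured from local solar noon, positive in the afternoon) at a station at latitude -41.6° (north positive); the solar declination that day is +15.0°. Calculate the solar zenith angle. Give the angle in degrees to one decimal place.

cos θ_z = sin(-41.6°) sin(15.0°) + cos(-41.6°) cos(15.0°) cos(-11.60°) = -0.1718 + 0.7076 = 0.5358.
θ_z = arccos(0.5358) = 57.60°.

57.6°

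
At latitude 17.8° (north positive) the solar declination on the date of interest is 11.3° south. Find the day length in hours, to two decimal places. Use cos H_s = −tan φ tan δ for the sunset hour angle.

−tan φ tan δ = −(0.3211)(-0.1998) = 0.0642; H_s = arccos(0.0642) = 86.32°.
Day length = 2 H_s / 15° h⁻¹ = 172.64° / 15 = 11.509 h.

11.51 hours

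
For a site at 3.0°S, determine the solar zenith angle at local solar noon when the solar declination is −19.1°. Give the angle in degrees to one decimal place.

16.1°

At local solar noon the hour angle is zero, so the zenith angle is |φ − δ| = |-3.0° − (-19.1°)| = 16.1°.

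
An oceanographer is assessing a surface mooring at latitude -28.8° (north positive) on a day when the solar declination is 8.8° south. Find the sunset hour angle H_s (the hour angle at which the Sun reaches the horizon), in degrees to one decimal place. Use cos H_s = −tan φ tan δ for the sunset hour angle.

94.9°

−tan φ tan δ = −(-0.5498)(-0.1548) = -0.0851; H_s = arccos(-0.0851) = 94.88°.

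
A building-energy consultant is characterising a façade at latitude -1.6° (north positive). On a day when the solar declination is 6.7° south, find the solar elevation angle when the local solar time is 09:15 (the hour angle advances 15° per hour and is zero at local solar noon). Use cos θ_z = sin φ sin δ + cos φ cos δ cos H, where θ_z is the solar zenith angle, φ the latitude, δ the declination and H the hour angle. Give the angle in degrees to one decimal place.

48.6°

Hour angle H = 15° × (9.25 − 12) = -41.25°.
cos θ_z = sin φ sin δ + cos φ cos δ cos H = (-0.0279)(-0.1167) + (0.9996)(0.9932)(0.7518) = 0.7496.
θ_z = arccos(0.7496) = 41.44°, so the elevation is 90° − 41.44° = 48.56°.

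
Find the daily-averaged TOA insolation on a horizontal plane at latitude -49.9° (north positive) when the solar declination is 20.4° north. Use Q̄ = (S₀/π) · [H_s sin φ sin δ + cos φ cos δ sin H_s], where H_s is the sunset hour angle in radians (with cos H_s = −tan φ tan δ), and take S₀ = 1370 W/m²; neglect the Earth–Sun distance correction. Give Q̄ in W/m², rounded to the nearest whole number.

107 W/m²

The sunset hour angle satisfies cos H_s = −tan φ tan δ = 0.4416, giving H_s = 63.79°. In radians, H_s = 1.1133.
H_s sin φ sin δ = 1.1133 × -0.7649 × 0.3486 = -0.2969.
cos φ cos δ sin H_s = 0.6441 × 0.9373 × 0.8972 = 0.5417.
Q̄ = (1370/π) × (-0.2969 + 0.5417) = 436.08 × 0.2448 = 106.75 W/m².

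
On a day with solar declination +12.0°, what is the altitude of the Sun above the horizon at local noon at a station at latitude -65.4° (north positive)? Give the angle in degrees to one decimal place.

At local solar noon the hour angle is zero, so the elevation is 90° − |φ − δ| = 90° − |-65.4° − (12.0°)| = 90° − 77.4° = 12.6°.

12.6°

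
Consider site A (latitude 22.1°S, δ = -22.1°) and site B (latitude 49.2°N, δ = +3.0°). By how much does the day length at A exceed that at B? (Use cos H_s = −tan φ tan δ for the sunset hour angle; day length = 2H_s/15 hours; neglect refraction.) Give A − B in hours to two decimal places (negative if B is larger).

A: H_s = arccos(−tan -22.1° · tan -22.1°) = 99.49°, so 2H_s/15 = 13.2653 h.
B: H_s = arccos(−tan 49.2° · tan 3.0°) = 93.48°, so 2H_s/15 = 12.4640 h.
A − B = 13.2653 − 12.4640 = 0.8013 h.

+0.80 h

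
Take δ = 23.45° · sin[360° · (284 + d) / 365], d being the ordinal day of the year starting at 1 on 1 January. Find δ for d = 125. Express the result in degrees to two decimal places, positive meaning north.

360 × (284 + 125) / 365 = 403.397°; sin(403.397°) = 0.6870.
δ = 23.45 × 0.6870 = 16.110° ≈ +16.11°.

+16.11°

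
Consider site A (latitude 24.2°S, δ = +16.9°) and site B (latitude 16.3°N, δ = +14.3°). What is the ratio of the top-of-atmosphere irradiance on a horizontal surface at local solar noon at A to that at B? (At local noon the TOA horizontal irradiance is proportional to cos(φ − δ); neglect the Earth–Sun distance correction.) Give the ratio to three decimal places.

A: cos θ_z = cos(-24.2° − (16.9°)) = 0.7536.
B: cos θ_z = cos(16.3° − (14.3°)) = 0.9994.
Ratio A/B = 0.7536 / 0.9994 = 0.7541.

0.754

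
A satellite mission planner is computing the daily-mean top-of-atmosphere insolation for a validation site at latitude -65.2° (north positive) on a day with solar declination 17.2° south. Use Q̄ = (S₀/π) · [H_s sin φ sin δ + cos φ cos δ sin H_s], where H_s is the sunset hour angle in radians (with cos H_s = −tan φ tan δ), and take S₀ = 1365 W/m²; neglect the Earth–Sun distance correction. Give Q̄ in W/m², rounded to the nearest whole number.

cos H_s = −tan(-65.2°) · tan(-17.2°) = -0.6699, so H_s = arccos(-0.6699) = 132.06°. In radians, H_s = 2.3049.
H_s sin φ sin δ = 2.3049 × -0.9078 × -0.2957 = 0.6187.
cos φ cos δ sin H_s = 0.4195 × 0.9553 × 0.7424 = 0.2975.
Q̄ = (1365/π) × (0.6187 + 0.2975) = 434.49 × 0.9162 = 398.08 W/m².

398 W/m²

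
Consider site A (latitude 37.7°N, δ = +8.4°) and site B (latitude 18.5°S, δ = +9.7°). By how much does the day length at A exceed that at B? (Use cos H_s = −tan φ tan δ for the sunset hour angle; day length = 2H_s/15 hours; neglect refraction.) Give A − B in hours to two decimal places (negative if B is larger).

A: H_s = arccos(−tan 37.7° · tan 8.4°) = 96.55°, so 2H_s/15 = 12.8733 h.
B: H_s = arccos(−tan -18.5° · tan 9.7°) = 86.72°, so 2H_s/15 = 11.5627 h.
A − B = 12.8733 − 11.5627 = 1.3106 h.

+1.31 h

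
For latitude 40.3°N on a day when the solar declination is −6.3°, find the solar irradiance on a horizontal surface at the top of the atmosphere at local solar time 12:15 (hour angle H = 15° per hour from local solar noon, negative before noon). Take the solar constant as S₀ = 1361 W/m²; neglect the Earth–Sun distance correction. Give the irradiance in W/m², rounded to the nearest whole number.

Hour angle H = 15° × (12.25 − 12) = 3.75°.
With φ = 40.3°, δ = -6.3°, H = 3.75°: sin φ sin δ = -0.0710, cos φ cos δ cos H = 0.7564, so cos θ_z = 0.6854.
Top-of-atmosphere irradiance = S₀ cos θ_z = 1361 × 0.6854 = 932.83 W/m².

933 W/m²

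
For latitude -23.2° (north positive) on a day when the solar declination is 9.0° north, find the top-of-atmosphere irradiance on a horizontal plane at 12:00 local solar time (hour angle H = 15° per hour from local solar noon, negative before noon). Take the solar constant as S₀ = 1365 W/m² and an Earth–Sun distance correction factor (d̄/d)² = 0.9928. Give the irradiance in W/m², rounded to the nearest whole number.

Hour angle H = 15° × (12 − 12) = 0.00°.
With φ = -23.2°, δ = 9.0°, H = 0.00°: sin φ sin δ = -0.0616, cos φ cos δ cos H = 0.9078, so cos θ_z = 0.8462.
Top-of-atmosphere irradiance = S₀ (d̄/d)² cos θ_z = 1365 × 0.9928 × 0.8462 = 1146.75 W/m².

1147 W/m²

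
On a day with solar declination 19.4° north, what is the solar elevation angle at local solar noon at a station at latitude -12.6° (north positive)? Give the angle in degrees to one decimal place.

At local solar noon the hour angle is zero, so the elevation is 90° − |φ − δ| = 90° − |-12.6° − (19.4°)| = 90° − 32.0° = 58.0°.

58.0°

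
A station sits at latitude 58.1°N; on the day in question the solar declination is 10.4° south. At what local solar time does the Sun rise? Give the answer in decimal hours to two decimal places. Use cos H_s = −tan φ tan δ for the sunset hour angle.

−tan φ tan δ = −(1.6066)(-0.1835) = 0.2948; H_s = arccos(0.2948) = 72.85°.
Sunrise is at 12 − H_s/15 = 12 − 4.857 = 7.143 h local solar time.

7.14 h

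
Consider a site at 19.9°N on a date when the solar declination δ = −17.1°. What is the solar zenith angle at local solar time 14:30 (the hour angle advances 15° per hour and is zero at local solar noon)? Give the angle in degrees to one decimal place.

52.2°

Hour angle H = 15° × (14.5 − 12) = 37.50°.
cos θ_z = sin φ sin δ + cos φ cos δ cos H = (0.3404)(-0.2940) + (0.9403)(0.9558)(0.7934) = 0.6130.
θ_z = arccos(0.6130) = 52.19°.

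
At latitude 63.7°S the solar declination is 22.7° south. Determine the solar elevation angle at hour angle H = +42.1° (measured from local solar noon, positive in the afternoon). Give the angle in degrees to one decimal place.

cos θ_z = sin(-63.7°) sin(-22.7°) + cos(-63.7°) cos(-22.7°) cos(42.10°) = 0.3460 + 0.3033 = 0.6493.
θ_z = arccos(0.6493) = 49.51°, so the elevation is 90° − 49.51° = 40.49°.

40.5°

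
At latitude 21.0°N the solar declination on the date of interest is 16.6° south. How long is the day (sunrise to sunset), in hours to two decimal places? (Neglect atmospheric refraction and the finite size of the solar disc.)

11.12 hours

The sunset hour angle satisfies cos H_s = −tan φ tan δ = 0.1144, giving H_s = 83.43°.
Day length = 2 H_s / 15° h⁻¹ = 166.86° / 15 = 11.124 h.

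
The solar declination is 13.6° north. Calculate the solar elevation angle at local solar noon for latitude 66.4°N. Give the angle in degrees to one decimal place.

At local solar noon the hour angle is zero, so the elevation is 90° − |φ − δ| = 90° − |66.4° − (13.6°)| = 90° − 52.8° = 37.2°.

37.2°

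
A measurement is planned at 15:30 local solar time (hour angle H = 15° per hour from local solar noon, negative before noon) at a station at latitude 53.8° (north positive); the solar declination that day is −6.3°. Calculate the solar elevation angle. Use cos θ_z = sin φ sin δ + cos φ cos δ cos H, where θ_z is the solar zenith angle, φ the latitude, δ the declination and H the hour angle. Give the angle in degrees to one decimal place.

Hour angle H = 15° × (15.5 − 12) = 52.50°.
cos θ_z = sin φ sin δ + cos φ cos δ cos H = (0.8070)(-0.1097) + (0.5906)(0.9940)(0.6088) = 0.2689.
θ_z = arccos(0.2689) = 74.40°, so the elevation is 90° − 74.40° = 15.60°.

15.6°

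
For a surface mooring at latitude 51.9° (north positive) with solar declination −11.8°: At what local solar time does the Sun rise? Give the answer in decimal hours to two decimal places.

7.03 h

The sunset hour angle satisfies cos H_s = −tan φ tan δ = 0.2664, giving H_s = 74.55°.
Sunrise is at 12 − H_s/15 = 12 − 4.970 = 7.030 h local solar time.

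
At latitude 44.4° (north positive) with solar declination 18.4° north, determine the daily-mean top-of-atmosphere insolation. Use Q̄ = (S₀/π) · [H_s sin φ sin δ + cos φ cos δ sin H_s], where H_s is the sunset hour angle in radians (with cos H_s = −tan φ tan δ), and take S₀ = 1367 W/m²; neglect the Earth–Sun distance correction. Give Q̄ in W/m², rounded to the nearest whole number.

462 W/m²

cos H_s = −tan(44.4°) · tan(18.4°) = -0.3258, so H_s = arccos(-0.3258) = 109.01°. In radians, H_s = 1.9026.
H_s sin φ sin δ = 1.9026 × 0.6997 × 0.3156 = 0.4201.
cos φ cos δ sin H_s = 0.7145 × 0.9489 × 0.9455 = 0.6410.
Q̄ = (1367/π) × (0.4201 + 0.6410) = 435.13 × 1.0611 = 461.72 W/m².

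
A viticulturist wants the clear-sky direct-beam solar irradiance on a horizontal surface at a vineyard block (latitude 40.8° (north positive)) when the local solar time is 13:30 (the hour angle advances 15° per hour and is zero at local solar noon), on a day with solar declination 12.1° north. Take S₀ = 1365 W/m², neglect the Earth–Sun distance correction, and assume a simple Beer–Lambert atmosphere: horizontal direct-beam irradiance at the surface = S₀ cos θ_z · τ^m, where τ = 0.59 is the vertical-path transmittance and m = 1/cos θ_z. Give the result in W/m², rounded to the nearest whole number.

Hour angle H = 15° × (13.5 − 12) = 22.50°.
With φ = 40.8°, δ = 12.1°, H = 22.50°: sin φ sin δ = 0.1370, cos φ cos δ cos H = 0.6838, so cos θ_z = 0.8208.
Air mass m = 1/cos θ_z = 1/0.8208 = 1.218; τ^m = 0.59^1.218 = 0.5259.
Surface direct beam = 1365 × 0.8208 × 0.5259 = 589.21 W/m².

589 W/m²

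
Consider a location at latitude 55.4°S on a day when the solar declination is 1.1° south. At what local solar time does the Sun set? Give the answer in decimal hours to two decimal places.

cos H_s = −tan(-55.4°) · tan(-1.1°) = -0.0278, so H_s = arccos(-0.0278) = 91.59°.
Sunset is at 12 + H_s/15 = 12 + 6.106 = 18.106 h local solar time.

18.11 h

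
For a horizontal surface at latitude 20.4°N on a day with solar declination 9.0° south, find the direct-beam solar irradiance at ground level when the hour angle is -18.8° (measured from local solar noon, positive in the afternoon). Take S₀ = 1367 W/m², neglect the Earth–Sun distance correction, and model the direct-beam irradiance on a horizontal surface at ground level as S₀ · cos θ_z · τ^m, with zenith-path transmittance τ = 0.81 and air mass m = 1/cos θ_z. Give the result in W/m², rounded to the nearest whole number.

With φ = 20.4°, δ = -9.0°, H = -18.80°: sin φ sin δ = -0.0545, cos φ cos δ cos H = 0.8764, so cos θ_z = 0.8219.
Air mass m = 1/cos θ_z = 1/0.8219 = 1.217; τ^m = 0.81^1.217 = 0.7738.
Surface direct beam = 1367 × 0.8219 × 0.7738 = 869.39 W/m².

869 W/m²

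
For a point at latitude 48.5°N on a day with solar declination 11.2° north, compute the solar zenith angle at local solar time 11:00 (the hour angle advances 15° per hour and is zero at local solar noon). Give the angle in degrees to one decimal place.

Hour angle H = 15° × (11 − 12) = -15.00°.
With φ = 48.5°, δ = 11.2°, H = -15.00°: sin φ sin δ = 0.1455, cos φ cos δ cos H = 0.6279, so cos θ_z = 0.7734.
θ_z = arccos(0.7734) = 39.34°.

39.3°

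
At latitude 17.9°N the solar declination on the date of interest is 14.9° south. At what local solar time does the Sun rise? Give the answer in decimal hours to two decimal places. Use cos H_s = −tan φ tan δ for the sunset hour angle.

cos H_s = −tan(17.9°) · tan(-14.9°) = 0.0859, so H_s = arccos(0.0859) = 85.07°.
Sunrise is at 12 − H_s/15 = 12 − 5.671 = 6.329 h local solar time.

6.33 h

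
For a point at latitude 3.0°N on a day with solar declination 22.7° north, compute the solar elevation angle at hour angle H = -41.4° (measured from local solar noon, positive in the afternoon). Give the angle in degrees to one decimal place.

45.3°

cos θ_z = sin(3.0°) sin(22.7°) + cos(3.0°) cos(22.7°) cos(-41.40°) = 0.0202 + 0.6911 = 0.7113.
θ_z = arccos(0.7113) = 44.66°, so the elevation is 90° − 44.66° = 45.34°.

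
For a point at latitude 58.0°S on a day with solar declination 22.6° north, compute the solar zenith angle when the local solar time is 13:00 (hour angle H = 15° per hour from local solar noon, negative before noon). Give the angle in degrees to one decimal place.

81.6°

Hour angle H = 15° × (13 − 12) = 15.00°.
cos θ_z = sin(-58.0°) sin(22.6°) + cos(-58.0°) cos(22.6°) cos(15.00°) = -0.3259 + 0.4726 = 0.1467.
θ_z = arccos(0.1467) = 81.56°.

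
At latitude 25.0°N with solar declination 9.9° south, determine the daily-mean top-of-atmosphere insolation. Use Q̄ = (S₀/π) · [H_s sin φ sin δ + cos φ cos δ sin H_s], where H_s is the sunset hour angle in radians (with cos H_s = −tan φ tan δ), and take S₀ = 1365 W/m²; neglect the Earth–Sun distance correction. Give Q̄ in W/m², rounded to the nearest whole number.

−tan φ tan δ = −(0.4663)(-0.1745) = 0.0814; H_s = arccos(0.0814) = 85.33°. In radians, H_s = 1.4893.
H_s sin φ sin δ = 1.4893 × 0.4226 × -0.1719 = -0.1082.
cos φ cos δ sin H_s = 0.9063 × 0.9851 × 0.9967 = 0.8898.
Q̄ = (1365/π) × (-0.1082 + 0.8898) = 434.49 × 0.7816 = 339.60 W/m².

340 W/m²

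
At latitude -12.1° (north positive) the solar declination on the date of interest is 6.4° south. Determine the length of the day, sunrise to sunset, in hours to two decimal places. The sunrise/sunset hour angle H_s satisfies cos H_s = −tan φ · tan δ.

12.18 hours

cos H_s = −tan(-12.1°) · tan(-6.4°) = -0.0240, so H_s = arccos(-0.0240) = 91.38°.
Day length = 2 H_s / 15° h⁻¹ = 182.76° / 15 = 12.184 h.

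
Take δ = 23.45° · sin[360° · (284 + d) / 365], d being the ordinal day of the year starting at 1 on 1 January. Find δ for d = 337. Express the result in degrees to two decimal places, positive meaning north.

360 × (284 + 337) / 365 = 612.493°; sin(612.493°) = -0.9537.
δ = 23.45 × -0.9537 = -22.364° ≈ -22.36°.

-22.36°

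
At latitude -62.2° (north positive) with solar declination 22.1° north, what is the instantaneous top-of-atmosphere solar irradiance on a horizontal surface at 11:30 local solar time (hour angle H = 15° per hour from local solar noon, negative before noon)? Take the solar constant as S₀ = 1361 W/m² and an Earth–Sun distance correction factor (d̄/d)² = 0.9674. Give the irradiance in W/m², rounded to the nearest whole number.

126 W/m²

Hour angle H = 15° × (11.5 − 12) = -7.50°.
cos θ_z = sin(-62.2°) sin(22.1°) + cos(-62.2°) cos(22.1°) cos(-7.50°) = -0.3328 + 0.4284 = 0.0956.
Top-of-atmosphere irradiance = S₀ (d̄/d)² cos θ_z = 1361 × 0.9674 × 0.0956 = 125.87 W/m².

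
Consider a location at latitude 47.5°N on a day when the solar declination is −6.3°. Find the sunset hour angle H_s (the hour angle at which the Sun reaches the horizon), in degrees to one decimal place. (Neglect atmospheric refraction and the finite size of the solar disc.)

83.1°

cos H_s = −tan(47.5°) · tan(-6.3°) = 0.1205, so H_s = arccos(0.1205) = 83.08°.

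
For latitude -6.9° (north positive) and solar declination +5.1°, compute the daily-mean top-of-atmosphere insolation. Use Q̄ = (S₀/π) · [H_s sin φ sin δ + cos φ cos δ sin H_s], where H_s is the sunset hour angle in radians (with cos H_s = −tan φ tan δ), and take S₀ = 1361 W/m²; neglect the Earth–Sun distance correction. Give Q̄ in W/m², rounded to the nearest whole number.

cos H_s = −tan(-6.9°) · tan(5.1°) = 0.0108, so H_s = arccos(0.0108) = 89.38°. In radians, H_s = 1.5600.
H_s sin φ sin δ = 1.5600 × -0.1201 × 0.0889 = -0.0167.
cos φ cos δ sin H_s = 0.9928 × 0.9960 × 0.9999 = 0.9887.
Q̄ = (1361/π) × (-0.0167 + 0.9887) = 433.22 × 0.9720 = 421.09 W/m².

421 W/m²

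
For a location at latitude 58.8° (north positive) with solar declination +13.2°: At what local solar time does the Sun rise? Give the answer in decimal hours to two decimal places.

−tan φ tan δ = −(1.6512)(0.2345) = -0.3872; H_s = arccos(-0.3872) = 112.78°.
Sunrise is at 12 − H_s/15 = 12 − 7.519 = 4.481 h local solar time.

4.48 h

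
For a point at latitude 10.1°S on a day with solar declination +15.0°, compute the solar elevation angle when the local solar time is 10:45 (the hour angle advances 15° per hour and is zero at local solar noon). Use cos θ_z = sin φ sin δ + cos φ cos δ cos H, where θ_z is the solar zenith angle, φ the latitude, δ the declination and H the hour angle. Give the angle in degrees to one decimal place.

Hour angle H = 15° × (10.75 − 12) = -18.75°.
cos θ_z = sin(-10.1°) sin(15.0°) + cos(-10.1°) cos(15.0°) cos(-18.75°) = -0.0454 + 0.9005 = 0.8551.
θ_z = arccos(0.8551) = 31.23°, so the elevation is 90° − 31.23° = 58.77°.

58.8°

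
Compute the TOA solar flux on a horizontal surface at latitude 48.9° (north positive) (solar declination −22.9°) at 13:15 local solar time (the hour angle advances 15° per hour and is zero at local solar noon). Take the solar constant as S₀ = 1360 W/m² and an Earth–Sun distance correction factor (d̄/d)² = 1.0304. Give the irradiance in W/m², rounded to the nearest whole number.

393 W/m²

Hour angle H = 15° × (13.25 − 12) = 18.75°.
With φ = 48.9°, δ = -22.9°, H = 18.75°: sin φ sin δ = -0.2932, cos φ cos δ cos H = 0.5734, so cos θ_z = 0.2802.
Top-of-atmosphere irradiance = S₀ (d̄/d)² cos θ_z = 1360 × 1.0304 × 0.2802 = 392.66 W/m².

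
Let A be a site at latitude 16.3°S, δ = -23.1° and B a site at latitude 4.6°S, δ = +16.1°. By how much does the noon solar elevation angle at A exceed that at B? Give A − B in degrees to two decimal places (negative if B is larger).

A: 90° − |-16.3 − (-23.1)| = 83.20°.
B: 90° − |-4.6 − (16.1)| = 69.30°.
A − B = 83.20 − 69.30 = 13.90°.

+13.90°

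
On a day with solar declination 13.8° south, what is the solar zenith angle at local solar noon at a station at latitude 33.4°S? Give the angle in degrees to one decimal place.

19.6°

At local solar noon the hour angle is zero, so the zenith angle is |φ − δ| = |-33.4° − (-13.8°)| = 19.6°.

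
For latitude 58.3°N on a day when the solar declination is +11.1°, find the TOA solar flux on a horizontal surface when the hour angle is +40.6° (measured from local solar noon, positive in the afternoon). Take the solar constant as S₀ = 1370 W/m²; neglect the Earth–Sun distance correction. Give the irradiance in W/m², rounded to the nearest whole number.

cos θ_z = sin φ sin δ + cos φ cos δ cos H = (0.8508)(0.1925) + (0.5255)(0.9813)(0.7593) = 0.5553.
Top-of-atmosphere irradiance = S₀ cos θ_z = 1370 × 0.5553 = 760.76 W/m².

761 W/m²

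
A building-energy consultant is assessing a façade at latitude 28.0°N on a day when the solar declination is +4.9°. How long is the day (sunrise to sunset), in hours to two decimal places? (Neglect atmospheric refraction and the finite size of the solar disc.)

12.35 hours

−tan φ tan δ = −(0.5317)(0.0857) = -0.0456; H_s = arccos(-0.0456) = 92.61°.
Day length = 2 H_s / 15° h⁻¹ = 185.22° / 15 = 12.348 h.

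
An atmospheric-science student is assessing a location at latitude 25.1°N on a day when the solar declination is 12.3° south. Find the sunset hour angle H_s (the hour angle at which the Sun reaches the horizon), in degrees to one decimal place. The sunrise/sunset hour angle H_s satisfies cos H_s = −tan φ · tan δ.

−tan φ tan δ = −(0.4684)(-0.2180) = 0.1021; H_s = arccos(0.1021) = 84.14°.

84.1°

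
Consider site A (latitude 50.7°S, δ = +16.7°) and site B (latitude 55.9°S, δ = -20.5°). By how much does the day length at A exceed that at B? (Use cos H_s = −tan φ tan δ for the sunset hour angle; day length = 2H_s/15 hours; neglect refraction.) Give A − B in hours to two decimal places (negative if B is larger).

A: H_s = arccos(−tan -50.7° · tan 16.7°) = 68.50°, so 2H_s/15 = 9.1333 h.
B: H_s = arccos(−tan -55.9° · tan -20.5°) = 123.52°, so 2H_s/15 = 16.4693 h.
A − B = 9.1333 − 16.4693 = -7.3360 h.

-7.34 h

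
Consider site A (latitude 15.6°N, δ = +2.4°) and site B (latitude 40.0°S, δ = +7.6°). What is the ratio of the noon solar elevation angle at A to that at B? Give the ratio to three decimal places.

1.811

A: 90° − |15.6 − (2.4)| = 76.80°.
B: 90° − |-40.0 − (7.6)| = 42.40°.
Ratio A/B = 76.8000 / 42.4000 = 1.8113.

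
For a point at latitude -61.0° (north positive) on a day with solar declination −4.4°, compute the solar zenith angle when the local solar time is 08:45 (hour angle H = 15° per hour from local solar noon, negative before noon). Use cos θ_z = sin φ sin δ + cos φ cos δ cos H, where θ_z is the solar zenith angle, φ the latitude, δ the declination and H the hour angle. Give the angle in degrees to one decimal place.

Hour angle H = 15° × (8.75 − 12) = -48.75°.
With φ = -61.0°, δ = -4.4°, H = -48.75°: sin φ sin δ = 0.0671, cos φ cos δ cos H = 0.3187, so cos θ_z = 0.3858.
θ_z = arccos(0.3858) = 67.31°.

67.3°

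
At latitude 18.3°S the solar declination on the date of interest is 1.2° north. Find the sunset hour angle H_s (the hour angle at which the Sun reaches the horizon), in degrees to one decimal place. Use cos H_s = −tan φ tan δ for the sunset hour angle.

−tan φ tan δ = −(-0.3307)(0.0209) = 0.0069; H_s = arccos(0.0069) = 89.60°.

89.6°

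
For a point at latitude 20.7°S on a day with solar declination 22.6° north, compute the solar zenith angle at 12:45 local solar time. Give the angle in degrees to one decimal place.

44.7°

Hour angle H = 15° × (12.75 − 12) = 11.25°.
With φ = -20.7°, δ = 22.6°, H = 11.25°: sin φ sin δ = -0.1358, cos φ cos δ cos H = 0.8470, so cos θ_z = 0.7112.
θ_z = arccos(0.7112) = 44.67°.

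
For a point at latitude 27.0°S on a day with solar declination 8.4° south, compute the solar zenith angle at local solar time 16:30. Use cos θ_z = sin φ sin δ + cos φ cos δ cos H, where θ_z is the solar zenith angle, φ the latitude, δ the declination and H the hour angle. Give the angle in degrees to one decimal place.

66.2°

Hour angle H = 15° × (16.5 − 12) = 67.50°.
cos θ_z = sin φ sin δ + cos φ cos δ cos H = (-0.4540)(-0.1461) + (0.8910)(0.9893)(0.3827) = 0.4037.
θ_z = arccos(0.4037) = 66.19°.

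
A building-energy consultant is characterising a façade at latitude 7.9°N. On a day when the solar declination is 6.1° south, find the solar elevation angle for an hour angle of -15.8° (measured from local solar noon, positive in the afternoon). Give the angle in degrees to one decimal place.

With φ = 7.9°, δ = -6.1°, H = -15.80°: sin φ sin δ = -0.0146, cos φ cos δ cos H = 0.9477, so cos θ_z = 0.9331.
θ_z = arccos(0.9331) = 21.08°, so the elevation is 90° − 21.08° = 68.92°.

68.9°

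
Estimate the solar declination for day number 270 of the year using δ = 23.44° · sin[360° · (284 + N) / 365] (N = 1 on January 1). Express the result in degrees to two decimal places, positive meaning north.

-2.62°

360 × (284 + 270) / 365 = 546.411°; sin(546.411°) = -0.1117.
δ = 23.44 × -0.1117 = -2.618° ≈ -2.62°.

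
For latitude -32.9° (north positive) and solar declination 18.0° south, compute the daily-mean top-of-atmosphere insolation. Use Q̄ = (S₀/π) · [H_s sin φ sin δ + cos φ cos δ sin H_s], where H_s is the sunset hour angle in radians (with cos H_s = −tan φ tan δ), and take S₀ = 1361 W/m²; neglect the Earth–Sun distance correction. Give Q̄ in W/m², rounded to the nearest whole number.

468 W/m²

The sunset hour angle satisfies cos H_s = −tan φ tan δ = -0.2102, giving H_s = 102.13°. In radians, H_s = 1.7825.
H_s sin φ sin δ = 1.7825 × -0.5432 × -0.3090 = 0.2992.
cos φ cos δ sin H_s = 0.8396 × 0.9511 × 0.9777 = 0.7807.
Q̄ = (1361/π) × (0.2992 + 0.7807) = 433.22 × 1.0799 = 467.83 W/m².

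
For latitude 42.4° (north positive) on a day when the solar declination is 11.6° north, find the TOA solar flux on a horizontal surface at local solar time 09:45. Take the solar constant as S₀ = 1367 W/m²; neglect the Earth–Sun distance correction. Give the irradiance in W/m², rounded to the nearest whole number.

Hour angle H = 15° × (9.75 − 12) = -33.75°.
With φ = 42.4°, δ = 11.6°, H = -33.75°: sin φ sin δ = 0.1356, cos φ cos δ cos H = 0.6015, so cos θ_z = 0.7371.
Top-of-atmosphere irradiance = S₀ cos θ_z = 1367 × 0.7371 = 1007.62 W/m².

1008 W/m²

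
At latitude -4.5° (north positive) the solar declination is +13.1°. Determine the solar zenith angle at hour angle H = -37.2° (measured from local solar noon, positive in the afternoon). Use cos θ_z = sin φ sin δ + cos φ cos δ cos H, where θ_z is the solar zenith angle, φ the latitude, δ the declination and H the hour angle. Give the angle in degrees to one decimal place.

40.9°

cos θ_z = sin φ sin δ + cos φ cos δ cos H = (-0.0785)(0.2267) + (0.9969)(0.9740)(0.7965) = 0.7556.
θ_z = arccos(0.7556) = 40.92°.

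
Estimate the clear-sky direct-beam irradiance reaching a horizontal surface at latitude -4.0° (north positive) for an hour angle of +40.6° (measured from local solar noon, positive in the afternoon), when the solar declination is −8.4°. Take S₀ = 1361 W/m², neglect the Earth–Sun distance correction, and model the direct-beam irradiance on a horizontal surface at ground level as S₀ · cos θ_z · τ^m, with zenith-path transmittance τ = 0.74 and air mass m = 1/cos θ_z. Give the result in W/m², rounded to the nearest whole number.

cos θ_z = sin(-4.0°) sin(-8.4°) + cos(-4.0°) cos(-8.4°) cos(40.60°) = 0.0102 + 0.7493 = 0.7595.
Air mass m = 1/cos θ_z = 1/0.7595 = 1.317; τ^m = 0.74^1.317 = 0.6726.
Surface direct beam = 1361 × 0.7595 × 0.6726 = 695.25 W/m².

695 W/m²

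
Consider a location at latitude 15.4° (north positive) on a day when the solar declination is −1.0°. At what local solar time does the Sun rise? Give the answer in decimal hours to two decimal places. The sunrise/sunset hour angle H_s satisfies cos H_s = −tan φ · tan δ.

6.02 h

−tan φ tan δ = −(0.2754)(-0.0175) = 0.0048; H_s = arccos(0.0048) = 89.72°.
Sunrise is at 12 − H_s/15 = 12 − 5.981 = 6.019 h local solar time.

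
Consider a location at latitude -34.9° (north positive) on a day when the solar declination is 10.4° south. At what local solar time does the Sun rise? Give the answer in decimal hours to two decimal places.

5.51 h

The sunset hour angle satisfies cos H_s = −tan φ tan δ = -0.1280, giving H_s = 97.35°.
Sunrise is at 12 − H_s/15 = 12 − 6.490 = 5.510 h local solar time.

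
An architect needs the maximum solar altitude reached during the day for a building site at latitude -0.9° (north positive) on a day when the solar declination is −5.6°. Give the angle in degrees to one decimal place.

85.3°

At local solar noon the hour angle is zero, so the elevation is 90° − |φ − δ| = 90° − |-0.9° − (-5.6°)| = 90° − 4.7° = 85.3°.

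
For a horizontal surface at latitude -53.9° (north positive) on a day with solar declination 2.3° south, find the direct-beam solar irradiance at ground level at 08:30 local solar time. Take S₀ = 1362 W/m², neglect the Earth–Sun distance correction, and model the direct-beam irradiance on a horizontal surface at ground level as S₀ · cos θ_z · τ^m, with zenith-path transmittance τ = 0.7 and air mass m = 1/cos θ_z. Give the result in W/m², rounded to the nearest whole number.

Hour angle H = 15° × (8.5 − 12) = -52.50°.
With φ = -53.9°, δ = -2.3°, H = -52.50°: sin φ sin δ = 0.0324, cos φ cos δ cos H = 0.3584, so cos θ_z = 0.3908.
Air mass m = 1/cos θ_z = 1/0.3908 = 2.559; τ^m = 0.7^2.559 = 0.4014.
Surface direct beam = 1362 × 0.3908 × 0.4014 = 213.65 W/m².

214 W/m²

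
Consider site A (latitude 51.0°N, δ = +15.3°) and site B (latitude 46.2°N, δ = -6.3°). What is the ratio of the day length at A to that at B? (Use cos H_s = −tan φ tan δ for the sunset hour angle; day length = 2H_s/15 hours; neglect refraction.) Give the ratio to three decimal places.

A: H_s = arccos(−tan 51.0° · tan 15.3°) = 109.74°, so 2H_s/15 = 14.6320 h.
B: H_s = arccos(−tan 46.2° · tan -6.3°) = 83.39°, so 2H_s/15 = 11.1187 h.
Ratio A/B = 14.6320 / 11.1187 = 1.3160.

1.316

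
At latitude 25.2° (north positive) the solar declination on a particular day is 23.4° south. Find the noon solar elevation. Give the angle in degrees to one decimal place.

41.4°

At local solar noon the hour angle is zero, so the elevation is 90° − |φ − δ| = 90° − |25.2° − (-23.4°)| = 90° − 48.6° = 41.4°.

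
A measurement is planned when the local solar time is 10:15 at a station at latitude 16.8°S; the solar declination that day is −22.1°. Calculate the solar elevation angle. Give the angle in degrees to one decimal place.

Hour angle H = 15° × (10.25 − 12) = -26.25°.
cos θ_z = sin(-16.8°) sin(-22.1°) + cos(-16.8°) cos(-22.1°) cos(-26.25°) = 0.1087 + 0.7955 = 0.9042.
θ_z = arccos(0.9042) = 25.28°, so the elevation is 90° − 25.28° = 64.72°.

64.7°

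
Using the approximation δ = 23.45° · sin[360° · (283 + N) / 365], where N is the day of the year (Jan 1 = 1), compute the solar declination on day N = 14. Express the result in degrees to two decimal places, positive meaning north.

-21.60°

360 × (283 + 14) / 365 = 292.932°; sin(292.932°) = -0.9210.
δ = 23.45 × -0.9210 = -21.597° ≈ -21.60°.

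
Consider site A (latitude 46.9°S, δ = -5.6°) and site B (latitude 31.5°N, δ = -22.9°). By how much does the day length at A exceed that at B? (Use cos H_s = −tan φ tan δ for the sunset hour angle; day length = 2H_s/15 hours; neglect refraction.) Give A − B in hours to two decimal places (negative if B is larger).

A: H_s = arccos(−tan -46.9° · tan -5.6°) = 96.01°, so 2H_s/15 = 12.8013 h.
B: H_s = arccos(−tan 31.5° · tan -22.9°) = 75.00°, so 2H_s/15 = 10.0000 h.
A − B = 12.8013 − 10.0000 = 2.8013 h.

+2.80 h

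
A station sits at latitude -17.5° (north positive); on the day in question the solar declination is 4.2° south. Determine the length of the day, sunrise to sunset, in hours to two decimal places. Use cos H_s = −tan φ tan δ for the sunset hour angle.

12.18 hours

cos H_s = −tan(-17.5°) · tan(-4.2°) = -0.0232, so H_s = arccos(-0.0232) = 91.33°.
Day length = 2 H_s / 15° h⁻¹ = 182.66° / 15 = 12.177 h.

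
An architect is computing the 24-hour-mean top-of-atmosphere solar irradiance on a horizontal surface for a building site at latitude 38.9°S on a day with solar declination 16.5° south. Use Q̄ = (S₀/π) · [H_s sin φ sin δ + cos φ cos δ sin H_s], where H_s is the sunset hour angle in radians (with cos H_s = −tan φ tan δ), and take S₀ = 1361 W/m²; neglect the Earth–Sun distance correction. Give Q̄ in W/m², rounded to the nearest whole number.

The sunset hour angle satisfies cos H_s = −tan φ tan δ = -0.2390, giving H_s = 103.83°. In radians, H_s = 1.8122.
H_s sin φ sin δ = 1.8122 × -0.6280 × -0.2840 = 0.3232.
cos φ cos δ sin H_s = 0.7782 × 0.9588 × 0.9710 = 0.7245.
Q̄ = (1361/π) × (0.3232 + 0.7245) = 433.22 × 1.0477 = 453.88 W/m².

454 W/m²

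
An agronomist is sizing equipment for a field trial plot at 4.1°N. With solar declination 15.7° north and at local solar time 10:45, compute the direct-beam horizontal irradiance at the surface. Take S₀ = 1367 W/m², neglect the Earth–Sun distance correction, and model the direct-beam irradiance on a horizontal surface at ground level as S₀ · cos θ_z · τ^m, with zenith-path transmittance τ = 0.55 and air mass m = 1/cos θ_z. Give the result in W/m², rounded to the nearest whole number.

Hour angle H = 15° × (10.75 − 12) = -18.75°.
cos θ_z = sin φ sin δ + cos φ cos δ cos H = (0.0715)(0.2706) + (0.9974)(0.9627)(0.9469) = 0.9286.
Air mass m = 1/cos θ_z = 1/0.9286 = 1.077; τ^m = 0.55^1.077 = 0.5253.
Surface direct beam = 1367 × 0.9286 × 0.5253 = 666.81 W/m².

667 W/m²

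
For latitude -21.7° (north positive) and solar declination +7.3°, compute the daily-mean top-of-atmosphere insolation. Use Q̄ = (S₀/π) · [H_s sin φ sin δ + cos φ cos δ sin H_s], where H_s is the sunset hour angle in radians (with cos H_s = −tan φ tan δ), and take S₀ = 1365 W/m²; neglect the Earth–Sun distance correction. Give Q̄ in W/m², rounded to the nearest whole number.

369 W/m²

cos H_s = −tan(-21.7°) · tan(7.3°) = 0.0510, so H_s = arccos(0.0510) = 87.08°. In radians, H_s = 1.5198.
H_s sin φ sin δ = 1.5198 × -0.3697 × 0.1271 = -0.0714.
cos φ cos δ sin H_s = 0.9291 × 0.9919 × 0.9987 = 0.9204.
Q̄ = (1365/π) × (-0.0714 + 0.9204) = 434.49 × 0.8490 = 368.88 W/m².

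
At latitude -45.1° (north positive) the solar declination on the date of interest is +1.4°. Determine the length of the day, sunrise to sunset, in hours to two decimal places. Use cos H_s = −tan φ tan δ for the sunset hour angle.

11.81 hours

−tan φ tan δ = −(-1.0035)(0.0244) = 0.0245; H_s = arccos(0.0245) = 88.60°.
Day length = 2 H_s / 15° h⁻¹ = 177.20° / 15 = 11.813 h.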